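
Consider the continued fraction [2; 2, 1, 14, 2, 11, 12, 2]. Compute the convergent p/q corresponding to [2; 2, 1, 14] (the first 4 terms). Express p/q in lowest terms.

a_0 = 2: 2/1
a_1 = 2: 5/2
a_2 = 1: 7/3
a_3 = 14: 103/44

103/44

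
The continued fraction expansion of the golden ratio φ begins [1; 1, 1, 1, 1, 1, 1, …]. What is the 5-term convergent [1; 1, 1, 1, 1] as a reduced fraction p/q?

a_0 = 1: 1/1
a_1 = 1: 2/1
a_2 = 1: 3/2
a_3 = 1: 5/3
a_4 = 1: 8/5

8/5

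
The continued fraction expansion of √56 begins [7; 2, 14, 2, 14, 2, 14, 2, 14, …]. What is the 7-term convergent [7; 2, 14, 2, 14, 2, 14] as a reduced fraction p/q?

194873/26041

Build up convergents one term at a time:
a_0 = 7: 7/1
a_1 = 2: 15/2
a_2 = 14: 217/29
a_3 = 2: 449/60
a_4 = 14: 6503/869
a_5 = 2: 13455/1798
a_6 = 14: 194873/26041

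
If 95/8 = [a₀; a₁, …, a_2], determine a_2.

⌊95/8⌋ = 11, remainder 7
⌊8/7⌋ = 1, remainder 1
⌊7/1⌋ = 7, remainder 0

7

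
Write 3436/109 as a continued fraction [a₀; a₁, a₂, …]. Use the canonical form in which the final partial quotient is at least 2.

[31; 1, 1, 10, 2, 2]

⌊3436/109⌋ = 31, remainder 57
⌊109/57⌋ = 1, remainder 52
⌊57/52⌋ = 1, remainder 5
⌊52/5⌋ = 10, remainder 2
⌊5/2⌋ = 2, remainder 1
⌊2/1⌋ = 2, remainder 0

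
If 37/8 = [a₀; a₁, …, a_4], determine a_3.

1

Repeatedly divide and take the remainder:
37 ÷ 8 → quotient 4, remainder 5
8 ÷ 5 → quotient 1, remainder 3
5 ÷ 3 → quotient 1, remainder 2
3 ÷ 2 → quotient 1, remainder 1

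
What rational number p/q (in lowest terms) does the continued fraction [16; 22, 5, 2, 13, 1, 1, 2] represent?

Start with 2.
1 + 1/(2/1) = 1 + 1/2 = 3/2
1 + 1/(3/2) = 1 + 2/3 = 5/3
13 + 1/(5/3) = 13 + 3/5 = 68/5
2 + 1/(68/5) = 2 + 5/68 = 141/68
5 + 1/(141/68) = 5 + 68/141 = 773/141
22 + 1/(773/141) = 22 + 141/773 = 17147/773
16 + 1/(17147/773) = 16 + 773/17147 = 275125/17147

275125/17147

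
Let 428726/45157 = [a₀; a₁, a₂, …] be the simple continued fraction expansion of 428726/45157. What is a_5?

1

428726 = 9·45157 + 22313, so a_0 = 9
45157 = 2·22313 + 531, so a_1 = 2
22313 = 42·531 + 11, so a_2 = 42
531 = 48·11 + 3, so a_3 = 48
11 = 3·3 + 2, so a_4 = 3
3 = 1·2 + 1, so a_5 = 1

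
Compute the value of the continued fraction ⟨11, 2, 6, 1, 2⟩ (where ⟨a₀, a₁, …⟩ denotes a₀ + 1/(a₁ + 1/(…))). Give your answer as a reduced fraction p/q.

493/43

Work from the innermost term outward:
Start with 2.
1 + 1/(2/1) = 1 + 1/2 = 3/2
6 + 1/(3/2) = 6 + 2/3 = 20/3
2 + 1/(20/3) = 2 + 3/20 = 43/20
11 + 1/(43/20) = 11 + 20/43 = 493/43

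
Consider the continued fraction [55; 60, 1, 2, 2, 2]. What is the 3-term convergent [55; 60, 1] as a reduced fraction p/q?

3356/61

Start with 1.
60 + 1/(1/1) = 60 + 1/1 = 61/1
55 + 1/(61/1) = 55 + 1/61 = 3356/61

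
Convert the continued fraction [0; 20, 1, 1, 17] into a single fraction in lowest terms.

Work from the innermost term outward:
Start with 17.
1 + 1/(17/1) = 1 + 1/17 = 18/17
1 + 1/(18/17) = 1 + 17/18 = 35/18
20 + 1/(35/18) = 20 + 18/35 = 718/35
0 + 1/(718/35) = 0 + 35/718 = 35/718

35/718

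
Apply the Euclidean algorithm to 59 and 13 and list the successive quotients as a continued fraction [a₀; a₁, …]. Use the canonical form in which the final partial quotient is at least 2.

[4; 1, 1, 6]

59 = 4·13 + 7, so a_0 = 4
13 = 1·7 + 6, so a_1 = 1
7 = 1·6 + 1, so a_2 = 1
6 = 6·1 + 0, so a_3 = 6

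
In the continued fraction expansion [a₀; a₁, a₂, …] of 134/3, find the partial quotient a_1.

134 ÷ 3 → quotient 44, remainder 2
3 ÷ 2 → quotient 1, remainder 1

1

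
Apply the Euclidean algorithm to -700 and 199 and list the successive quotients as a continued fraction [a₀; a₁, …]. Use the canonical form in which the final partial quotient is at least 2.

[-4; 2, 13, 1, 2, 2]

Run the Euclidean algorithm, recording each quotient:
⌊-700/199⌋ = -4, remainder 96
⌊199/96⌋ = 2, remainder 7
⌊96/7⌋ = 13, remainder 5
⌊7/5⌋ = 1, remainder 2
⌊5/2⌋ = 2, remainder 1
⌊2/1⌋ = 2, remainder 0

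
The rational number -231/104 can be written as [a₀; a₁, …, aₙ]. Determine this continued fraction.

[-3; 1, 3, 1, 1, 11]

⌊-231/104⌋ = -3, remainder 81
⌊104/81⌋ = 1, remainder 23
⌊81/23⌋ = 3, remainder 12
⌊23/12⌋ = 1, remainder 11
⌊12/11⌋ = 1, remainder 1
⌊11/1⌋ = 11, remainder 0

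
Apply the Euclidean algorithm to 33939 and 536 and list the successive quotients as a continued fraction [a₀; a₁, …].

[63; 3, 7, 2, 3, 3]

Repeatedly divide and take the remainder:
⌊33939/536⌋ = 63, remainder 171
⌊536/171⌋ = 3, remainder 23
⌊171/23⌋ = 7, remainder 10
⌊23/10⌋ = 2, remainder 3
⌊10/3⌋ = 3, remainder 1
⌊3/1⌋ = 3, remainder 0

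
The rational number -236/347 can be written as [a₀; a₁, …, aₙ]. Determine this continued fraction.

[-1; 3, 7, 1, 13]

-236 = -1·347 + 111, so a_0 = -1
347 = 3·111 + 14, so a_1 = 3
111 = 7·14 + 13, so a_2 = 7
14 = 1·13 + 1, so a_3 = 1
13 = 13·1 + 0, so a_4 = 13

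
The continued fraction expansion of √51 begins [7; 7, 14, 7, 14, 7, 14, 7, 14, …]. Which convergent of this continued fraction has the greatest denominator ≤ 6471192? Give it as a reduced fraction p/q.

List convergents until the denominator exceeds the bound:
a_0 = 7: 7/1  (≤ bound)
a_1 = 7: 50/7  (≤ bound)
a_2 = 14: 707/99  (≤ bound)
a_3 = 7: 4999/700  (≤ bound)
a_4 = 14: 70693/9899  (≤ bound)
a_5 = 7: 499850/69993  (≤ bound)
a_6 = 14: 7068593/989801  (≤ bound)
a_7 = 7: 49980001/6998600  (> 6471192, stop)

7068593/989801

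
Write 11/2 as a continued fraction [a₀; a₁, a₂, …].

11 ÷ 2 → quotient 5, remainder 1
2 ÷ 1 → quotient 2, remainder 0

[5; 2]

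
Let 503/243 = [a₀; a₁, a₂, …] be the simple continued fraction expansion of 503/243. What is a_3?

⌊503/243⌋ = 2, remainder 17
⌊243/17⌋ = 14, remainder 5
⌊17/5⌋ = 3, remainder 2
⌊5/2⌋ = 2, remainder 1

2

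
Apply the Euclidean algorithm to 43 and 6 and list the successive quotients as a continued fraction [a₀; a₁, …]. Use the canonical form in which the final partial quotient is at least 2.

Run the Euclidean algorithm, recording each quotient:
43 = 7·6 + 1, so a_0 = 7
6 = 6·1 + 0, so a_1 = 6

[7; 6]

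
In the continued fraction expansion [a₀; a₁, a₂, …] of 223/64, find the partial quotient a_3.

2

223 ÷ 64 → quotient 3, remainder 31
64 ÷ 31 → quotient 2, remainder 2
31 ÷ 2 → quotient 15, remainder 1
2 ÷ 1 → quotient 2, remainder 0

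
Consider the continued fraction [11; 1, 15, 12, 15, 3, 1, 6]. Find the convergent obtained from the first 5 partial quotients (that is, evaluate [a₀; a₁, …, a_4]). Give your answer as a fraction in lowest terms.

34751/2911

a_0 = 11: 11/1
a_1 = 1: 12/1
a_2 = 15: 191/16
a_3 = 12: 2304/193
a_4 = 15: 34751/2911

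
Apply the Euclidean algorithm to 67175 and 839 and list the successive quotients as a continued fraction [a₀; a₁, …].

[80; 15, 3, 1, 13]

Apply division with remainder until the remainder is 0:
67175 ÷ 839 → quotient 80, remainder 55
839 ÷ 55 → quotient 15, remainder 14
55 ÷ 14 → quotient 3, remainder 13
14 ÷ 13 → quotient 1, remainder 1
13 ÷ 1 → quotient 13, remainder 0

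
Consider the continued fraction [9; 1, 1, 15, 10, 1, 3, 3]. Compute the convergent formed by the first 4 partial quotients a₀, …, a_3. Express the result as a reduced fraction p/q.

295/31

Work from the innermost term outward:
Start with 15.
1 + 1/(15/1) = 1 + 1/15 = 16/15
1 + 1/(16/15) = 1 + 15/16 = 31/16
9 + 1/(31/16) = 9 + 16/31 = 295/31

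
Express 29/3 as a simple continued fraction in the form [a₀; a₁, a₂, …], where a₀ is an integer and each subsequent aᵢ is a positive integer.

[9; 1, 2]

Run the Euclidean algorithm, recording each quotient:
29 = 9·3 + 2, so a_0 = 9
3 = 1·2 + 1, so a_1 = 1
2 = 2·1 + 0, so a_2 = 2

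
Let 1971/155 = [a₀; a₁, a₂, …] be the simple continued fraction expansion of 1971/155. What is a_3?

1

Run the Euclidean algorithm, recording each quotient:
1971 ÷ 155 → quotient 12, remainder 111
155 ÷ 111 → quotient 1, remainder 44
111 ÷ 44 → quotient 2, remainder 23
44 ÷ 23 → quotient 1, remainder 21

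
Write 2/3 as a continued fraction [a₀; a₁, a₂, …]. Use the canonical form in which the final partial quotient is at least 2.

⌊2/3⌋ = 0, remainder 2
⌊3/2⌋ = 1, remainder 1
⌊2/1⌋ = 2, remainder 0

[0; 1, 2]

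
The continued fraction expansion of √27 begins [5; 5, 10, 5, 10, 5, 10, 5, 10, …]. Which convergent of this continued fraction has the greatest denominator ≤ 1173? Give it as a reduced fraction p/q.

List convergents until the denominator exceeds the bound:
a_0 = 5: 5/1  (≤ bound)
a_1 = 5: 26/5  (≤ bound)
a_2 = 10: 265/51  (≤ bound)
a_3 = 5: 1351/260  (≤ bound)
a_4 = 10: 13775/2651  (> 1173, stop)

1351/260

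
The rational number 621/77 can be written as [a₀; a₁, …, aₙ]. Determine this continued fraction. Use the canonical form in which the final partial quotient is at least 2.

⌊621/77⌋ = 8, remainder 5
⌊77/5⌋ = 15, remainder 2
⌊5/2⌋ = 2, remainder 1
⌊2/1⌋ = 2, remainder 0

[8; 15, 2, 2]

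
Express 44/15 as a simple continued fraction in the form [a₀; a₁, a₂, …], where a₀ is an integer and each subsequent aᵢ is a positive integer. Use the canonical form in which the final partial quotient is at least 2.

[2; 1, 14]

44 = 2·15 + 14, so a_0 = 2
15 = 1·14 + 1, so a_1 = 1
14 = 14·1 + 0, so a_2 = 14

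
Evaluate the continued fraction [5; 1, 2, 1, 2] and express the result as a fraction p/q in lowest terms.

Compute successive convergents:
a_0 = 5: 5/1
a_1 = 1: 6/1
a_2 = 2: 17/3
a_3 = 1: 23/4
a_4 = 2: 63/11

63/11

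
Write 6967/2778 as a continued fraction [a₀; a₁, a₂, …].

[2; 1, 1, 31, 14, 1, 2]

Apply division with remainder until the remainder is 0:
⌊6967/2778⌋ = 2, remainder 1411
⌊2778/1411⌋ = 1, remainder 1367
⌊1411/1367⌋ = 1, remainder 44
⌊1367/44⌋ = 31, remainder 3
⌊44/3⌋ = 14, remainder 2
⌊3/2⌋ = 1, remainder 1
⌊2/1⌋ = 2, remainder 0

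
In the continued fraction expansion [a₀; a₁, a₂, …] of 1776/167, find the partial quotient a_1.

1

Run the Euclidean algorithm, recording each quotient:
⌊1776/167⌋ = 10, remainder 106
⌊167/106⌋ = 1, remainder 61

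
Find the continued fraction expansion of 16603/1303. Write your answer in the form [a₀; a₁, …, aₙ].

[12; 1, 2, 1, 7, 5, 8]

Apply division with remainder until the remainder is 0:
16603 = 12·1303 + 967, so a_0 = 12
1303 = 1·967 + 336, so a_1 = 1
967 = 2·336 + 295, so a_2 = 2
336 = 1·295 + 41, so a_3 = 1
295 = 7·41 + 8, so a_4 = 7
41 = 5·8 + 1, so a_5 = 5
8 = 8·1 + 0, so a_6 = 8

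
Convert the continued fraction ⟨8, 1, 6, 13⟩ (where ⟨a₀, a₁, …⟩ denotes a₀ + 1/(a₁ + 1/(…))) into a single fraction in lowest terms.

815/92

Compute successive convergents:
a_0 = 8: 8/1
a_1 = 1: 9/1
a_2 = 6: 62/7
a_3 = 13: 815/92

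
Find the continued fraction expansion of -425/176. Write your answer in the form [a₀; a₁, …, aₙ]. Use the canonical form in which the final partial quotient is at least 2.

Run the Euclidean algorithm, recording each quotient:
-425 ÷ 176 → quotient -3, remainder 103
176 ÷ 103 → quotient 1, remainder 73
103 ÷ 73 → quotient 1, remainder 30
73 ÷ 30 → quotient 2, remainder 13
30 ÷ 13 → quotient 2, remainder 4
13 ÷ 4 → quotient 3, remainder 1
4 ÷ 1 → quotient 4, remainder 0

[-3; 1, 1, 2, 2, 3, 4]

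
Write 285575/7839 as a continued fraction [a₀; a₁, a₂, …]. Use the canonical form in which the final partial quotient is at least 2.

[36; 2, 3, 13, 1, 2, 2, 11]

285575 = 36·7839 + 3371, so a_0 = 36
7839 = 2·3371 + 1097, so a_1 = 2
3371 = 3·1097 + 80, so a_2 = 3
1097 = 13·80 + 57, so a_3 = 13
80 = 1·57 + 23, so a_4 = 1
57 = 2·23 + 11, so a_5 = 2
23 = 2·11 + 1, so a_6 = 2
11 = 11·1 + 0, so a_7 = 11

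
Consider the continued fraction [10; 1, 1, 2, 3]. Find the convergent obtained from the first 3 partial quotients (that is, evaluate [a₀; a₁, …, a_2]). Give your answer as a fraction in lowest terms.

Collapse the nested fraction from the inside out:
Start with 1.
1 + 1/(1/1) = 1 + 1/1 = 2/1
10 + 1/(2/1) = 10 + 1/2 = 21/2

21/2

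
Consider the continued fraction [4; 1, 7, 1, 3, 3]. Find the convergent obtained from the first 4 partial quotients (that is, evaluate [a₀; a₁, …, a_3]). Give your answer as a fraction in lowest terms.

44/9

Start with 1.
7 + 1/(1/1) = 7 + 1/1 = 8/1
1 + 1/(8/1) = 1 + 1/8 = 9/8
4 + 1/(9/8) = 4 + 8/9 = 44/9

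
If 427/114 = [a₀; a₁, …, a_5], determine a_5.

2

Run the Euclidean algorithm, recording each quotient:
⌊427/114⌋ = 3, remainder 85
⌊114/85⌋ = 1, remainder 29
⌊85/29⌋ = 2, remainder 27
⌊29/27⌋ = 1, remainder 2
⌊27/2⌋ = 13, remainder 1
⌊2/1⌋ = 2, remainder 0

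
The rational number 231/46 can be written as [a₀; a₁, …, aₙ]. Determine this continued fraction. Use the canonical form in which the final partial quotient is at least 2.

⌊231/46⌋ = 5, remainder 1
⌊46/1⌋ = 46, remainder 0

[5; 46]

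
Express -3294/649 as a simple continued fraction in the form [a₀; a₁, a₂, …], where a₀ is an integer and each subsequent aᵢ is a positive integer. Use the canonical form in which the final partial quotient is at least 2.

-3294 = -6·649 + 600, so a_0 = -6
649 = 1·600 + 49, so a_1 = 1
600 = 12·49 + 12, so a_2 = 12
49 = 4·12 + 1, so a_3 = 4
12 = 12·1 + 0, so a_4 = 12

[-6; 1, 12, 4, 12]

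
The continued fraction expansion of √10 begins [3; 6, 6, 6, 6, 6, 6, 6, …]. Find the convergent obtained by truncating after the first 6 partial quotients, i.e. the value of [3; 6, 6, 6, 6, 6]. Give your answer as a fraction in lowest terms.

a_0 = 3: 3/1
a_1 = 6: 19/6
a_2 = 6: 117/37
a_3 = 6: 721/228
a_4 = 6: 4443/1405
a_5 = 6: 27379/8658

27379/8658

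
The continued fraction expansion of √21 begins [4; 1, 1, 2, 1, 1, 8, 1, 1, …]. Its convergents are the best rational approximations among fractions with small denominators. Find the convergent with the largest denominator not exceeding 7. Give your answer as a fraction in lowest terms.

a_0 = 4: 4/1  (≤ bound)
a_1 = 1: 5/1  (≤ bound)
a_2 = 1: 9/2  (≤ bound)
a_3 = 2: 23/5  (≤ bound)
a_4 = 1: 32/7  (≤ bound)
a_5 = 1: 55/12  (> 7, stop)

32/7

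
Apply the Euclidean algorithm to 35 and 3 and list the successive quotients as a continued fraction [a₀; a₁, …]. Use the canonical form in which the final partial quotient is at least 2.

Repeatedly divide and take the remainder:
35 = 11·3 + 2, so a_0 = 11
3 = 1·2 + 1, so a_1 = 1
2 = 2·1 + 0, so a_2 = 2

[11; 1, 2]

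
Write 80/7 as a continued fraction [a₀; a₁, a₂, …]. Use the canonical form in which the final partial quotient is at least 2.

Apply division with remainder until the remainder is 0:
⌊80/7⌋ = 11, remainder 3
⌊7/3⌋ = 2, remainder 1
⌊3/1⌋ = 3, remainder 0

[11; 2, 3]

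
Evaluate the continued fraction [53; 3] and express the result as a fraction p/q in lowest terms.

160/3

Collapse the nested fraction from the inside out:
Start with 3.
53 + 1/(3/1) = 53 + 1/3 = 160/3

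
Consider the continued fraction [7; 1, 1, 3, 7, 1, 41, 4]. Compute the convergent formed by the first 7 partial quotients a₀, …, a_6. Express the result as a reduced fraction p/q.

18385/2429

a_0 = 7: 7/1
a_1 = 1: 8/1
a_2 = 1: 15/2
a_3 = 3: 53/7
a_4 = 7: 386/51
a_5 = 1: 439/58
a_6 = 41: 18385/2429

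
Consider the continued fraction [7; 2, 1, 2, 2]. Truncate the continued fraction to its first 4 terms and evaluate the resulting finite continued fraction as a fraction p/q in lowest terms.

59/8

Compute successive convergents:
a_0 = 7: 7/1
a_1 = 2: 15/2
a_2 = 1: 22/3
a_3 = 2: 59/8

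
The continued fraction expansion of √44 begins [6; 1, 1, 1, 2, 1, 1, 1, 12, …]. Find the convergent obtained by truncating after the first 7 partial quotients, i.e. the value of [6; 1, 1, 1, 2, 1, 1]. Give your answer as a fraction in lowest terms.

126/19

a_0 = 6: 6/1
a_1 = 1: 7/1
a_2 = 1: 13/2
a_3 = 1: 20/3
a_4 = 2: 53/8
a_5 = 1: 73/11
a_6 = 1: 126/19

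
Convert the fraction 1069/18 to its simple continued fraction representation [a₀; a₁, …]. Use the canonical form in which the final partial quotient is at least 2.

[59; 2, 1, 1, 3]

1069 ÷ 18 → quotient 59, remainder 7
18 ÷ 7 → quotient 2, remainder 4
7 ÷ 4 → quotient 1, remainder 3
4 ÷ 3 → quotient 1, remainder 1
3 ÷ 1 → quotient 3, remainder 0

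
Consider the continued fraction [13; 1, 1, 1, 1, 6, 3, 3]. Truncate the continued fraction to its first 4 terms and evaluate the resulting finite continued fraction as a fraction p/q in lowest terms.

41/3

Build up convergents one term at a time:
a_0 = 13: 13/1
a_1 = 1: 14/1
a_2 = 1: 27/2
a_3 = 1: 41/3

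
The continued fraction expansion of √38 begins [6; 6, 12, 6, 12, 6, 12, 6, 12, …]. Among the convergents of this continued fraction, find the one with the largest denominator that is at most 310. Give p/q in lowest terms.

List convergents until the denominator exceeds the bound:
a_0 = 6: 6/1  (≤ bound)
a_1 = 6: 37/6  (≤ bound)
a_2 = 12: 450/73  (≤ bound)
a_3 = 6: 2737/444  (> 310, stop)

450/73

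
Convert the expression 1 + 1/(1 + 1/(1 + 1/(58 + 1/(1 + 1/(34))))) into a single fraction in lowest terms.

6262/4163

a_0 = 1: 1/1
a_1 = 1: 2/1
a_2 = 1: 3/2
a_3 = 58: 176/117
a_4 = 1: 179/119
a_5 = 34: 6262/4163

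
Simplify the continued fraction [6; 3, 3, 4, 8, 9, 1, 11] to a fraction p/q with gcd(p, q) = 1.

268741/42642

Compute successive convergents:
a_0 = 6: 6/1
a_1 = 3: 19/3
a_2 = 3: 63/10
a_3 = 4: 271/43
a_4 = 8: 2231/354
a_5 = 9: 20350/3229
a_6 = 1: 22581/3583
a_7 = 11: 268741/42642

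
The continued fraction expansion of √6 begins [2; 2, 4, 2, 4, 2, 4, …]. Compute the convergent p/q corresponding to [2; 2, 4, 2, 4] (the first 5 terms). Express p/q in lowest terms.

Start with 4.
2 + 1/(4/1) = 2 + 1/4 = 9/4
4 + 1/(9/4) = 4 + 4/9 = 40/9
2 + 1/(40/9) = 2 + 9/40 = 89/40
2 + 1/(89/40) = 2 + 40/89 = 218/89

218/89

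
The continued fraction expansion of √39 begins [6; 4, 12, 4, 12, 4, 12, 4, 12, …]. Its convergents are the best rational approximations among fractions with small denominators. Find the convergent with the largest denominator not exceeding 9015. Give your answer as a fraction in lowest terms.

15294/2449

a_0 = 6: 6/1  (≤ bound)
a_1 = 4: 25/4  (≤ bound)
a_2 = 12: 306/49  (≤ bound)
a_3 = 4: 1249/200  (≤ bound)
a_4 = 12: 15294/2449  (≤ bound)
a_5 = 4: 62425/9996  (> 9015, stop)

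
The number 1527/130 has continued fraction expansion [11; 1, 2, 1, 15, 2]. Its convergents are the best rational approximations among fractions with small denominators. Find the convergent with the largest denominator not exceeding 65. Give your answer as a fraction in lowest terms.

a_0 = 11: 11/1  (≤ bound)
a_1 = 1: 12/1  (≤ bound)
a_2 = 2: 35/3  (≤ bound)
a_3 = 1: 47/4  (≤ bound)
a_4 = 15: 740/63  (≤ bound)
a_5 = 2: 1527/130  (> 65, stop)

740/63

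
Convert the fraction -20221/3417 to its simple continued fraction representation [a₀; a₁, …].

[-6; 12, 6, 4, 11]

-20221 = -6·3417 + 281, so a_0 = -6
3417 = 12·281 + 45, so a_1 = 12
281 = 6·45 + 11, so a_2 = 6
45 = 4·11 + 1, so a_3 = 4
11 = 11·1 + 0, so a_4 = 11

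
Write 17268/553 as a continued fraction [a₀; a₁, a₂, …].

[31; 4, 2, 2, 1, 3, 1, 3]

Run the Euclidean algorithm, recording each quotient:
⌊17268/553⌋ = 31, remainder 125
⌊553/125⌋ = 4, remainder 53
⌊125/53⌋ = 2, remainder 19
⌊53/19⌋ = 2, remainder 15
⌊19/15⌋ = 1, remainder 4
⌊15/4⌋ = 3, remainder 3
⌊4/3⌋ = 1, remainder 1
⌊3/1⌋ = 3, remainder 0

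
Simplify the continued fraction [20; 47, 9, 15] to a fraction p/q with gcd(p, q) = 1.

128276/6407

Start with 15.
9 + 1/(15/1) = 9 + 1/15 = 136/15
47 + 1/(136/15) = 47 + 15/136 = 6407/136
20 + 1/(6407/136) = 20 + 136/6407 = 128276/6407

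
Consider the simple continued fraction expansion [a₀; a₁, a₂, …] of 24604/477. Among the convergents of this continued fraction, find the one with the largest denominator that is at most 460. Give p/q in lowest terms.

1599/31

a_0 = 51: 51/1  (≤ bound)
a_1 = 1: 52/1  (≤ bound)
a_2 = 1: 103/2  (≤ bound)
a_3 = 2: 258/5  (≤ bound)
a_4 = 1: 361/7  (≤ bound)
a_5 = 1: 619/12  (≤ bound)
a_6 = 2: 1599/31  (≤ bound)
a_7 = 15: 24604/477  (> 460, stop)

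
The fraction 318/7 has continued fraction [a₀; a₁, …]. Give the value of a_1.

2

318 ÷ 7 → quotient 45, remainder 3
7 ÷ 3 → quotient 2, remainder 1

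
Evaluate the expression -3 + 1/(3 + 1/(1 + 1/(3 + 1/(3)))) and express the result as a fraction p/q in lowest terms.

Collapse the nested fraction from the inside out:
Start with 3.
3 + 1/(3/1) = 3 + 1/3 = 10/3
1 + 1/(10/3) = 1 + 3/10 = 13/10
3 + 1/(13/10) = 3 + 10/13 = 49/13
-3 + 1/(49/13) = -3 + 13/49 = -134/49

-134/49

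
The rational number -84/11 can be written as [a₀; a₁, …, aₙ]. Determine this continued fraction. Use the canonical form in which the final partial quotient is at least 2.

[-8; 2, 1, 3]

-84 ÷ 11 → quotient -8, remainder 4
11 ÷ 4 → quotient 2, remainder 3
4 ÷ 3 → quotient 1, remainder 1
3 ÷ 1 → quotient 3, remainder 0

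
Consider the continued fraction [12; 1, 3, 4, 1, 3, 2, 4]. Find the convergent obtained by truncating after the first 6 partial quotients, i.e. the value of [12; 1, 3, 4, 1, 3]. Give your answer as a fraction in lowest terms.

1021/80

Start with 3.
1 + 1/(3/1) = 1 + 1/3 = 4/3
4 + 1/(4/3) = 4 + 3/4 = 19/4
3 + 1/(19/4) = 3 + 4/19 = 61/19
1 + 1/(61/19) = 1 + 19/61 = 80/61
12 + 1/(80/61) = 12 + 61/80 = 1021/80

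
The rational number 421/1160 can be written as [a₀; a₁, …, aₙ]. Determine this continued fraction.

421 = 0·1160 + 421, so a_0 = 0
1160 = 2·421 + 318, so a_1 = 2
421 = 1·318 + 103, so a_2 = 1
318 = 3·103 + 9, so a_3 = 3
103 = 11·9 + 4, so a_4 = 11
9 = 2·4 + 1, so a_5 = 2
4 = 4·1 + 0, so a_6 = 4

[0; 2, 1, 3, 11, 2, 4]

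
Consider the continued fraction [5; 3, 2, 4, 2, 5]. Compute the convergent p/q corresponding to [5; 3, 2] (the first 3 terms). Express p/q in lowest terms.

Collapse the nested fraction from the inside out:
Start with 2.
3 + 1/(2/1) = 3 + 1/2 = 7/2
5 + 1/(7/2) = 5 + 2/7 = 37/7

37/7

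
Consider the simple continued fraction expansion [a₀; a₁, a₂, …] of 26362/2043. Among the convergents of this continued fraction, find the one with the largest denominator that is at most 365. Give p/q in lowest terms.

3613/280

a_0 = 12: 12/1  (≤ bound)
a_1 = 1: 13/1  (≤ bound)
a_2 = 9: 129/10  (≤ bound)
a_3 = 2: 271/21  (≤ bound)
a_4 = 1: 400/31  (≤ bound)
a_5 = 2: 1071/83  (≤ bound)
a_6 = 3: 3613/280  (≤ bound)
a_7 = 7: 26362/2043  (> 365, stop)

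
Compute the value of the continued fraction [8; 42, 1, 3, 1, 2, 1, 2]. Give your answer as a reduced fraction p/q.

17852/2225

Start with 2.
1 + 1/(2/1) = 1 + 1/2 = 3/2
2 + 1/(3/2) = 2 + 2/3 = 8/3
1 + 1/(8/3) = 1 + 3/8 = 11/8
3 + 1/(11/8) = 3 + 8/11 = 41/11
1 + 1/(41/11) = 1 + 11/41 = 52/41
42 + 1/(52/41) = 42 + 41/52 = 2225/52
8 + 1/(2225/52) = 8 + 52/2225 = 17852/2225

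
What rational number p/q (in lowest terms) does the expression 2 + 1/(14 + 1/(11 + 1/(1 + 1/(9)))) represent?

3471/1676

Start with 9.
1 + 1/(9/1) = 1 + 1/9 = 10/9
11 + 1/(10/9) = 11 + 9/10 = 119/10
14 + 1/(119/10) = 14 + 10/119 = 1676/119
2 + 1/(1676/119) = 2 + 119/1676 = 3471/1676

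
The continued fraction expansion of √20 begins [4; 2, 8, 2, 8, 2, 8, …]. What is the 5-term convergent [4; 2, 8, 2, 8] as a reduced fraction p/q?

1364/305

Start with 8.
2 + 1/(8/1) = 2 + 1/8 = 17/8
8 + 1/(17/8) = 8 + 8/17 = 144/17
2 + 1/(144/17) = 2 + 17/144 = 305/144
4 + 1/(305/144) = 4 + 144/305 = 1364/305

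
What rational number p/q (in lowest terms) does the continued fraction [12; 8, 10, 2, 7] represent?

Work from the innermost term outward:
Start with 7.
2 + 1/(7/1) = 2 + 1/7 = 15/7
10 + 1/(15/7) = 10 + 7/15 = 157/15
8 + 1/(157/15) = 8 + 15/157 = 1271/157
12 + 1/(1271/157) = 12 + 157/1271 = 15409/1271

15409/1271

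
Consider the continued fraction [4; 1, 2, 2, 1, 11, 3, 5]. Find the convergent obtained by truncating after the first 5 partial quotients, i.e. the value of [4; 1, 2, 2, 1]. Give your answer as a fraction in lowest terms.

a_0 = 4: 4/1
a_1 = 1: 5/1
a_2 = 2: 14/3
a_3 = 2: 33/7
a_4 = 1: 47/10

47/10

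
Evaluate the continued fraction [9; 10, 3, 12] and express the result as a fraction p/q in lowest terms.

3475/382

a_0 = 9: 9/1
a_1 = 10: 91/10
a_2 = 3: 282/31
a_3 = 12: 3475/382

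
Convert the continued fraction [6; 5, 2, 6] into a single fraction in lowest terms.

a_0 = 6: 6/1
a_1 = 5: 31/5
a_2 = 2: 68/11
a_3 = 6: 439/71

439/71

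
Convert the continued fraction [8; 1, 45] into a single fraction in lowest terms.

a_0 = 8: 8/1
a_1 = 1: 9/1
a_2 = 45: 413/46

413/46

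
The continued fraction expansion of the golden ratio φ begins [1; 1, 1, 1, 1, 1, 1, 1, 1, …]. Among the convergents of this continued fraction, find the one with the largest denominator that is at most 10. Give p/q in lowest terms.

13/8

a_0 = 1: 1/1  (≤ bound)
a_1 = 1: 2/1  (≤ bound)
a_2 = 1: 3/2  (≤ bound)
a_3 = 1: 5/3  (≤ bound)
a_4 = 1: 8/5  (≤ bound)
a_5 = 1: 13/8  (≤ bound)
a_6 = 1: 21/13  (> 10, stop)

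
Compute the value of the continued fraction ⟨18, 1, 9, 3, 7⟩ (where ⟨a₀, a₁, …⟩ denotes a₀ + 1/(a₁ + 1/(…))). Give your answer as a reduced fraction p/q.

Start with 7.
3 + 1/(7/1) = 3 + 1/7 = 22/7
9 + 1/(22/7) = 9 + 7/22 = 205/22
1 + 1/(205/22) = 1 + 22/205 = 227/205
18 + 1/(227/205) = 18 + 205/227 = 4291/227

4291/227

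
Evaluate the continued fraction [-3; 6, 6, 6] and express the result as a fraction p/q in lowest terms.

Start with 6.
6 + 1/(6/1) = 6 + 1/6 = 37/6
6 + 1/(37/6) = 6 + 6/37 = 228/37
-3 + 1/(228/37) = -3 + 37/228 = -647/228

-647/228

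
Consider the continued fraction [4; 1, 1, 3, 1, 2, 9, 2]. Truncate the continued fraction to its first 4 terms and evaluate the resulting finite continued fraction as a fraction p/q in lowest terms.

32/7

Start with 3.
1 + 1/(3/1) = 1 + 1/3 = 4/3
1 + 1/(4/3) = 1 + 3/4 = 7/4
4 + 1/(7/4) = 4 + 4/7 = 32/7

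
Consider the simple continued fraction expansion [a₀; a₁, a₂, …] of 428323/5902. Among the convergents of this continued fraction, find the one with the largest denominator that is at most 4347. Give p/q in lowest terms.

9507/131

a_0 = 72: 72/1  (≤ bound)
a_1 = 1: 73/1  (≤ bound)
a_2 = 1: 145/2  (≤ bound)
a_3 = 2: 363/5  (≤ bound)
a_4 = 1: 508/7  (≤ bound)
a_5 = 18: 9507/131  (≤ bound)
a_6 = 45: 428323/5902  (> 4347, stop)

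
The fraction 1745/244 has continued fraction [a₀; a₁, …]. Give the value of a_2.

Run the Euclidean algorithm, recording each quotient:
⌊1745/244⌋ = 7, remainder 37
⌊244/37⌋ = 6, remainder 22
⌊37/22⌋ = 1, remainder 15

1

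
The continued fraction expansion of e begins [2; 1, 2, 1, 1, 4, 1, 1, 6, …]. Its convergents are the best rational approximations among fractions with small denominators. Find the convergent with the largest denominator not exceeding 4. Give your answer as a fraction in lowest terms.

11/4

List convergents until the denominator exceeds the bound:
a_0 = 2: 2/1  (≤ bound)
a_1 = 1: 3/1  (≤ bound)
a_2 = 2: 8/3  (≤ bound)
a_3 = 1: 11/4  (≤ bound)
a_4 = 1: 19/7  (> 4, stop)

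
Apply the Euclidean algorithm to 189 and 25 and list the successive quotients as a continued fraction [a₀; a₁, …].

[7; 1, 1, 3, 1, 2]

⌊189/25⌋ = 7, remainder 14
⌊25/14⌋ = 1, remainder 11
⌊14/11⌋ = 1, remainder 3
⌊11/3⌋ = 3, remainder 2
⌊3/2⌋ = 1, remainder 1
⌊2/1⌋ = 2, remainder 0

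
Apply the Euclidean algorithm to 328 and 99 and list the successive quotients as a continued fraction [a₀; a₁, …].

328 = 3·99 + 31, so a_0 = 3
99 = 3·31 + 6, so a_1 = 3
31 = 5·6 + 1, so a_2 = 5
6 = 6·1 + 0, so a_3 = 6

[3; 3, 5, 6]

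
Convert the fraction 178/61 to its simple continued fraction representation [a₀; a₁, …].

[2; 1, 11, 5]

⌊178/61⌋ = 2, remainder 56
⌊61/56⌋ = 1, remainder 5
⌊56/5⌋ = 11, remainder 1
⌊5/1⌋ = 5, remainder 0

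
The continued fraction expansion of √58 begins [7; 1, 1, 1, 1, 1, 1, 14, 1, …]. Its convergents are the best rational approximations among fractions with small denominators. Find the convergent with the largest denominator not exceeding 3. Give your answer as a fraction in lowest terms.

23/3

List convergents until the denominator exceeds the bound:
a_0 = 7: 7/1  (≤ bound)
a_1 = 1: 8/1  (≤ bound)
a_2 = 1: 15/2  (≤ bound)
a_3 = 1: 23/3  (≤ bound)
a_4 = 1: 38/5  (> 3, stop)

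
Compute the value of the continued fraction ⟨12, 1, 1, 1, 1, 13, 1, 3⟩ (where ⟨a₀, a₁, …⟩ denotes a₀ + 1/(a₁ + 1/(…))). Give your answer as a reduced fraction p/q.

3617/287

Collapse the nested fraction from the inside out:
Start with 3.
1 + 1/(3/1) = 1 + 1/3 = 4/3
13 + 1/(4/3) = 13 + 3/4 = 55/4
1 + 1/(55/4) = 1 + 4/55 = 59/55
1 + 1/(59/55) = 1 + 55/59 = 114/59
1 + 1/(114/59) = 1 + 59/114 = 173/114
1 + 1/(173/114) = 1 + 114/173 = 287/173
12 + 1/(287/173) = 12 + 173/287 = 3617/287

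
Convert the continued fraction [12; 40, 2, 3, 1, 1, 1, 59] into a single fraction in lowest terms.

Use the convergent recurrence hₖ = aₖ·hₖ₋₁ + hₖ₋₂ (and likewise for the denominators kₖ):
a_0 = 12: 12/1
a_1 = 40: 481/40
a_2 = 2: 974/81
a_3 = 3: 3403/283
a_4 = 1: 4377/364
a_5 = 1: 7780/647
a_6 = 1: 12157/1011
a_7 = 59: 725043/60296

725043/60296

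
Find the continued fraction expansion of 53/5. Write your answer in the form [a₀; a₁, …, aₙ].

Run the Euclidean algorithm, recording each quotient:
53 = 10·5 + 3, so a_0 = 10
5 = 1·3 + 2, so a_1 = 1
3 = 1·2 + 1, so a_2 = 1
2 = 2·1 + 0, so a_3 = 2

[10; 1, 1, 2]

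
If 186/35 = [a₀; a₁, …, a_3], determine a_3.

186 = 5·35 + 11, so a_0 = 5
35 = 3·11 + 2, so a_1 = 3
11 = 5·2 + 1, so a_2 = 5
2 = 2·1 + 0, so a_3 = 2

2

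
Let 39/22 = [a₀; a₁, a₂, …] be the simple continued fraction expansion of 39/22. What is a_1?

Repeatedly divide and take the remainder:
39 ÷ 22 → quotient 1, remainder 17
22 ÷ 17 → quotient 1, remainder 5

1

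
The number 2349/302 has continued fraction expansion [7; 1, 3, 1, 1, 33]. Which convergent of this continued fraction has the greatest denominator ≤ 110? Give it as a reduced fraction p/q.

70/9

a_0 = 7: 7/1  (≤ bound)
a_1 = 1: 8/1  (≤ bound)
a_2 = 3: 31/4  (≤ bound)
a_3 = 1: 39/5  (≤ bound)
a_4 = 1: 70/9  (≤ bound)
a_5 = 33: 2349/302  (> 110, stop)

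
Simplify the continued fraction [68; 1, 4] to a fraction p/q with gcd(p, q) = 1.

344/5

a_0 = 68: 68/1
a_1 = 1: 69/1
a_2 = 4: 344/5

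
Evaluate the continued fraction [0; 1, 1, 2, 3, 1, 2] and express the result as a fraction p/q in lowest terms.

Start with 2.
1 + 1/(2/1) = 1 + 1/2 = 3/2
3 + 1/(3/2) = 3 + 2/3 = 11/3
2 + 1/(11/3) = 2 + 3/11 = 25/11
1 + 1/(25/11) = 1 + 11/25 = 36/25
1 + 1/(36/25) = 1 + 25/36 = 61/36
0 + 1/(61/36) = 0 + 36/61 = 36/61

36/61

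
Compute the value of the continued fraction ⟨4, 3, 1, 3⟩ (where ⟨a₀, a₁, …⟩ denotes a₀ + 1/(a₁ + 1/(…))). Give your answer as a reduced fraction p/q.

64/15

a_0 = 4: 4/1
a_1 = 3: 13/3
a_2 = 1: 17/4
a_3 = 3: 64/15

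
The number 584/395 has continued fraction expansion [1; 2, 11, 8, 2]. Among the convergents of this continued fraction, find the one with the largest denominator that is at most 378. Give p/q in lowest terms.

a_0 = 1: 1/1  (≤ bound)
a_1 = 2: 3/2  (≤ bound)
a_2 = 11: 34/23  (≤ bound)
a_3 = 8: 275/186  (≤ bound)
a_4 = 2: 584/395  (> 378, stop)

275/186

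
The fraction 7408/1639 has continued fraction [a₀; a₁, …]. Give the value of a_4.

9

7408 = 4·1639 + 852, so a_0 = 4
1639 = 1·852 + 787, so a_1 = 1
852 = 1·787 + 65, so a_2 = 1
787 = 12·65 + 7, so a_3 = 12
65 = 9·7 + 2, so a_4 = 9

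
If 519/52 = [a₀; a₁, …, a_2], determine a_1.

Run the Euclidean algorithm, recording each quotient:
519 ÷ 52 → quotient 9, remainder 51
52 ÷ 51 → quotient 1, remainder 1

1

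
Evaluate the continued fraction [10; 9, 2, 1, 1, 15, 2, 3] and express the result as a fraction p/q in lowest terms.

Starting at the tail and folding back:
Start with 3.
2 + 1/(3/1) = 2 + 1/3 = 7/3
15 + 1/(7/3) = 15 + 3/7 = 108/7
1 + 1/(108/7) = 1 + 7/108 = 115/108
1 + 1/(115/108) = 1 + 108/115 = 223/115
2 + 1/(223/115) = 2 + 115/223 = 561/223
9 + 1/(561/223) = 9 + 223/561 = 5272/561
10 + 1/(5272/561) = 10 + 561/5272 = 53281/5272

53281/5272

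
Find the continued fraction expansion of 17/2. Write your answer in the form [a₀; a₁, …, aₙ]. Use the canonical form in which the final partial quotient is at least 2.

17 ÷ 2 → quotient 8, remainder 1
2 ÷ 1 → quotient 2, remainder 0

[8; 2]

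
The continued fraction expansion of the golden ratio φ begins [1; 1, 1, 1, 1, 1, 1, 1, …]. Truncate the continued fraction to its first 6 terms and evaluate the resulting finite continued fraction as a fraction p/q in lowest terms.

13/8

a_0 = 1: 1/1
a_1 = 1: 2/1
a_2 = 1: 3/2
a_3 = 1: 5/3
a_4 = 1: 8/5
a_5 = 1: 13/8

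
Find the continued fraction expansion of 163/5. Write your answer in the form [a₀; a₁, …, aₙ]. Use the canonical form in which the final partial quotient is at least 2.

⌊163/5⌋ = 32, remainder 3
⌊5/3⌋ = 1, remainder 2
⌊3/2⌋ = 1, remainder 1
⌊2/1⌋ = 2, remainder 0

[32; 1, 1, 2]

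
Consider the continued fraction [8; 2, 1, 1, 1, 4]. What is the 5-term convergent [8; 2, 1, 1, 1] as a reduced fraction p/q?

67/8

Start with 1.
1 + 1/(1/1) = 1 + 1/1 = 2/1
1 + 1/(2/1) = 1 + 1/2 = 3/2
2 + 1/(3/2) = 2 + 2/3 = 8/3
8 + 1/(8/3) = 8 + 3/8 = 67/8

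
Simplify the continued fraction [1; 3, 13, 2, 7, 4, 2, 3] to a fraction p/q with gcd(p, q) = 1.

a_0 = 1: 1/1
a_1 = 3: 4/3
a_2 = 13: 53/40
a_3 = 2: 110/83
a_4 = 7: 823/621
a_5 = 4: 3402/2567
a_6 = 2: 7627/5755
a_7 = 3: 26283/19832

26283/19832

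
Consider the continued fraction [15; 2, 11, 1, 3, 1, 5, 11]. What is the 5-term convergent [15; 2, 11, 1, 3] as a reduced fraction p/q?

1517/98

Starting at the tail and folding back:
Start with 3.
1 + 1/(3/1) = 1 + 1/3 = 4/3
11 + 1/(4/3) = 11 + 3/4 = 47/4
2 + 1/(47/4) = 2 + 4/47 = 98/47
15 + 1/(98/47) = 15 + 47/98 = 1517/98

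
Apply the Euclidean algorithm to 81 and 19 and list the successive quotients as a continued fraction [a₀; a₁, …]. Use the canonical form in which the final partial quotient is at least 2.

[4; 3, 1, 4]

Repeatedly divide and take the remainder:
⌊81/19⌋ = 4, remainder 5
⌊19/5⌋ = 3, remainder 4
⌊5/4⌋ = 1, remainder 1
⌊4/1⌋ = 4, remainder 0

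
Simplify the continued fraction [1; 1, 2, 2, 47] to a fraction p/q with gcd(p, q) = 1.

Collapse the nested fraction from the inside out:
Start with 47.
2 + 1/(47/1) = 2 + 1/47 = 95/47
2 + 1/(95/47) = 2 + 47/95 = 237/95
1 + 1/(237/95) = 1 + 95/237 = 332/237
1 + 1/(332/237) = 1 + 237/332 = 569/332

569/332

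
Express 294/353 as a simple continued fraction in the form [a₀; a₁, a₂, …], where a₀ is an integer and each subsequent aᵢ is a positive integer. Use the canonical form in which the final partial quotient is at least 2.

[0; 1, 4, 1, 58]

Repeatedly divide and take the remainder:
294 ÷ 353 → quotient 0, remainder 294
353 ÷ 294 → quotient 1, remainder 59
294 ÷ 59 → quotient 4, remainder 58
59 ÷ 58 → quotient 1, remainder 1
58 ÷ 1 → quotient 58, remainder 0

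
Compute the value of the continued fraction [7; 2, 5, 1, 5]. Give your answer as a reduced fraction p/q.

Build up convergents one term at a time:
a_0 = 7: 7/1
a_1 = 2: 15/2
a_2 = 5: 82/11
a_3 = 1: 97/13
a_4 = 5: 567/76

567/76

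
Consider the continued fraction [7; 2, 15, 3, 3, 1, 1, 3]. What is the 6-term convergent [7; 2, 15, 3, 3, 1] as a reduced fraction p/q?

3076/411

a_0 = 7: 7/1
a_1 = 2: 15/2
a_2 = 15: 232/31
a_3 = 3: 711/95
a_4 = 3: 2365/316
a_5 = 1: 3076/411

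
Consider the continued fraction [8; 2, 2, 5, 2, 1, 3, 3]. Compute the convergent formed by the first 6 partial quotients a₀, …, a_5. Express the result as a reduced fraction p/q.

Start with 1.
2 + 1/(1/1) = 2 + 1/1 = 3/1
5 + 1/(3/1) = 5 + 1/3 = 16/3
2 + 1/(16/3) = 2 + 3/16 = 35/16
2 + 1/(35/16) = 2 + 16/35 = 86/35
8 + 1/(86/35) = 8 + 35/86 = 723/86

723/86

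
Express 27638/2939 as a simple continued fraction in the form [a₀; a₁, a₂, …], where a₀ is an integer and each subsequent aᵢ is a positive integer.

[9; 2, 2, 9, 1, 10, 2, 2]

⌊27638/2939⌋ = 9, remainder 1187
⌊2939/1187⌋ = 2, remainder 565
⌊1187/565⌋ = 2, remainder 57
⌊565/57⌋ = 9, remainder 52
⌊57/52⌋ = 1, remainder 5
⌊52/5⌋ = 10, remainder 2
⌊5/2⌋ = 2, remainder 1
⌊2/1⌋ = 2, remainder 0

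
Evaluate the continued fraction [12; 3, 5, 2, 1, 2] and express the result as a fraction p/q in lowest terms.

1687/137

Starting at the tail and folding back:
Start with 2.
1 + 1/(2/1) = 1 + 1/2 = 3/2
2 + 1/(3/2) = 2 + 2/3 = 8/3
5 + 1/(8/3) = 5 + 3/8 = 43/8
3 + 1/(43/8) = 3 + 8/43 = 137/43
12 + 1/(137/43) = 12 + 43/137 = 1687/137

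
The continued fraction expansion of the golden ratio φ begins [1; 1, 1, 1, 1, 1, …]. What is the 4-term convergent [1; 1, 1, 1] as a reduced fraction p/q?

5/3

a_0 = 1: 1/1
a_1 = 1: 2/1
a_2 = 1: 3/2
a_3 = 1: 5/3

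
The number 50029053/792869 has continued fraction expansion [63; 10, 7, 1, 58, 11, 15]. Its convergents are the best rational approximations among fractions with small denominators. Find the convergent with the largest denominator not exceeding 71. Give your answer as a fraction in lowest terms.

4480/71

a_0 = 63: 63/1  (≤ bound)
a_1 = 10: 631/10  (≤ bound)
a_2 = 7: 4480/71  (≤ bound)
a_3 = 1: 5111/81  (> 71, stop)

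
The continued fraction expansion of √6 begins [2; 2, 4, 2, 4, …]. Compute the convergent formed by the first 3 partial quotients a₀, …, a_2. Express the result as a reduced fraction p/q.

Use the convergent recurrence hₖ = aₖ·hₖ₋₁ + hₖ₋₂ (and likewise for the denominators kₖ):
a_0 = 2: 2/1
a_1 = 2: 5/2
a_2 = 4: 22/9

22/9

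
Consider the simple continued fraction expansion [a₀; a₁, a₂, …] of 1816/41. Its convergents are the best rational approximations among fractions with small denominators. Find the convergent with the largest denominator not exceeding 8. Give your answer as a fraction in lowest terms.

310/7

a_0 = 44: 44/1  (≤ bound)
a_1 = 3: 133/3  (≤ bound)
a_2 = 2: 310/7  (≤ bound)
a_3 = 2: 753/17  (> 8, stop)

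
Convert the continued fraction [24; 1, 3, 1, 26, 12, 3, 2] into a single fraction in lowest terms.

286646/11559

Start with 2.
3 + 1/(2/1) = 3 + 1/2 = 7/2
12 + 1/(7/2) = 12 + 2/7 = 86/7
26 + 1/(86/7) = 26 + 7/86 = 2243/86
1 + 1/(2243/86) = 1 + 86/2243 = 2329/2243
3 + 1/(2329/2243) = 3 + 2243/2329 = 9230/2329
1 + 1/(9230/2329) = 1 + 2329/9230 = 11559/9230
24 + 1/(11559/9230) = 24 + 9230/11559 = 286646/11559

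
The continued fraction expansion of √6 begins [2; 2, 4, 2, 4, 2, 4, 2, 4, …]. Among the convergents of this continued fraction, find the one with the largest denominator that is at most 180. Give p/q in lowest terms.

List convergents until the denominator exceeds the bound:
a_0 = 2: 2/1  (≤ bound)
a_1 = 2: 5/2  (≤ bound)
a_2 = 4: 22/9  (≤ bound)
a_3 = 2: 49/20  (≤ bound)
a_4 = 4: 218/89  (≤ bound)
a_5 = 2: 485/198  (> 180, stop)

218/89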